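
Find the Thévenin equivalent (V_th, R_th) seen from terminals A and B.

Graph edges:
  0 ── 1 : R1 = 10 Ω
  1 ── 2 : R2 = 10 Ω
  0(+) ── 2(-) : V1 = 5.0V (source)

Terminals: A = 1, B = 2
Step 1 — V_th is the open-circuit voltage V_A - V_B (nothing connected across the terminals).
Nodal analysis, taking node 2 as the 0 V reference.
Source V1 fixes V_0 = 5 V.
KCL at each unknown node (sum of currents leaving = 0; resistances in Ω):
  Node 1: (V_1 - 5)/10 + (V_1 - 0)/10 = 0
Collecting terms: 0.2 × V_1 = 0.5  =>  V_1 = 2.5 V
V_th = V_1 - V_2 = 2.5 - 0 = 2.5 V
Step 2 — R_th: zero the source — replace V1 by a short circuit (node 2 merges into node 0) — and find the resistance seen between A (node 1) and B (node 0).
Reduce the network between node 1 (A) and node 0 (B) by series/parallel combination:
  Rp1 = R1 ‖ R2 (parallel, both between nodes 0 and 1) = 1/(1/10 + 1/10) = 5 Ω
R_th = 5 Ω

Final answer: V_th = 2.5 V, R_th = 5 Ω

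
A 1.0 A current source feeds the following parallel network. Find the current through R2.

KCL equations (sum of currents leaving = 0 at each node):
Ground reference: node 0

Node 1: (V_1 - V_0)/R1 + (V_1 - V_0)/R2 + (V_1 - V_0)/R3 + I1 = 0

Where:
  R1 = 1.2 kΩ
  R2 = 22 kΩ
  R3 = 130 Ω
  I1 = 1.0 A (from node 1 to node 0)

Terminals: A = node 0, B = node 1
All resistors sit directly between nodes 0 and 1, so they are in parallel and share one voltage V; the full source current 1 A splits among them.
1/R_par = 1/1200 + 1/22000 + 1/130 = 0.008571 S  =>  R_par = 116.7 Ω
V = I × R_par = 1 × 116.7 = 116.7 V
I_R2 = V/R2 = 116.7/22000 = 0.005303 A

Final answer: 0.005303 A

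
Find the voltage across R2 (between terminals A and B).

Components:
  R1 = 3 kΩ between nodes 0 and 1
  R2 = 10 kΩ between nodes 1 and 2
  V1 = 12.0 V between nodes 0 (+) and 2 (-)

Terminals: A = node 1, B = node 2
R1 and R2 are in series across V1 (node 0 → node 1 → node 2), and the output A–B is taken across R2, so this is a voltage divider.
Series current: I = V1/(R1 + R2) = 12/(3000 + 10000) = 12/13000 = 0.0009231 A
V_R2 = I × R2 = V1 × R2/(R1 + R2) = 12 × 10000/13000 = 9.231 V

Final answer: 9.231 V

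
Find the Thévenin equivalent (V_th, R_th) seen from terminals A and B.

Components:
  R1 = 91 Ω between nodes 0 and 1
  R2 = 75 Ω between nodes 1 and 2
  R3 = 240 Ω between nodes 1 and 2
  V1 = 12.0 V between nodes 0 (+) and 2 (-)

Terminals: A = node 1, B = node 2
Step 1 — V_th is the open-circuit voltage V_A - V_B (nothing connected across the terminals).
Nodal analysis, taking node 2 as the 0 V reference.
Source V1 fixes V_0 = 12 V.
KCL at each unknown node (sum of currents leaving = 0; resistances in Ω):
  Node 1: (V_1 - 12)/91 + (V_1 - 0)/75 + (V_1 - 0)/240 = 0
Collecting terms: 0.02849 × V_1 = 0.1319  =>  V_1 = 4.629 V
V_th = V_1 - V_2 = 4.629 - 0 = 4.629 V
Step 2 — R_th: zero the source — replace V1 by a short circuit (node 2 merges into node 0) — and find the resistance seen between A (node 1) and B (node 0).
Reduce the network between node 1 (A) and node 0 (B) by series/parallel combination:
  Rp1 = R1 ‖ R2 ‖ R3 (parallel, all between nodes 0 and 1) = 1/(1/91 + 1/75 + 1/240) = 35.1 Ω
R_th = 35.1 Ω

Final answer: V_th = 4.629 V, R_th = 35.1 Ω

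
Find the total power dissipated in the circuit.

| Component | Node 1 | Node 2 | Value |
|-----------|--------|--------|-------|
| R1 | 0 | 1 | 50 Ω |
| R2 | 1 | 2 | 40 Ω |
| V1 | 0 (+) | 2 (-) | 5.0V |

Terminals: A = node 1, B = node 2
Nodal analysis, taking node 2 as the 0 V reference.
Source V1 fixes V_0 = 5 V.
KCL at each unknown node (sum of currents leaving = 0; resistances in Ω):
  Node 1: (V_1 - 5)/50 + (V_1 - 0)/40 = 0
Collecting terms: 0.045 × V_1 = 0.1  =>  V_1 = 2.222 V
Power in each resistor, P = (ΔV)²/R:
  P_R1 = (5 - 2.222)²/50 = 0.1543 W
  P_R2 = (2.222 - 0)²/40 = 0.1235 W
P_total = P_R1 + P_R2 = 0.2778 W

Final answer: 0.2778 W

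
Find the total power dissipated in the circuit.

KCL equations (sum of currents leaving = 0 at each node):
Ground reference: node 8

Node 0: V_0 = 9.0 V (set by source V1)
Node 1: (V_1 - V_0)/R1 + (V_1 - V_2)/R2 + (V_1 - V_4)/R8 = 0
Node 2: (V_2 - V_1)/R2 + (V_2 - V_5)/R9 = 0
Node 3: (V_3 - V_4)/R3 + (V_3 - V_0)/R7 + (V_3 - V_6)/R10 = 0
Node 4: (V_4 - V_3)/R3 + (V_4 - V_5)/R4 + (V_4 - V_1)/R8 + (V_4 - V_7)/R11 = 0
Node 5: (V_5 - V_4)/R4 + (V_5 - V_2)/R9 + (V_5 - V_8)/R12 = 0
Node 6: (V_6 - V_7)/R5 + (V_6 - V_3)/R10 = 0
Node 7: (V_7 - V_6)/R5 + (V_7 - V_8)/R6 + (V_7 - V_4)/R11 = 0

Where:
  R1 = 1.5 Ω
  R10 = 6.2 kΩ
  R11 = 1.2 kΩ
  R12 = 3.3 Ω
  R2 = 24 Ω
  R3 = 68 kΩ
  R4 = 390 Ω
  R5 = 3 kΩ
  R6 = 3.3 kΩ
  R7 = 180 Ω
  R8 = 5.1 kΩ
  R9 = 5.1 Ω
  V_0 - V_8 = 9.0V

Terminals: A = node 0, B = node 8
Nodal analysis, taking node 8 as the 0 V reference.
Source V1 fixes V_0 = 9 V.
KCL at each unknown node (sum of currents leaving = 0; resistances in Ω):
  Node 1: (V_1 - 9)/1.5 + (V_1 - V_2)/24 + (V_1 - V_4)/5100 = 0
  Node 2: (V_2 - V_1)/24 + (V_2 - V_5)/5.1 = 0
  Node 3: (V_3 - V_4)/68000 + (V_3 - 9)/180 + (V_3 - V_6)/6200 = 0
  Node 4: (V_4 - V_3)/68000 + (V_4 - V_5)/390 + (V_4 - V_1)/5100 + (V_4 - V_7)/1200 = 0
  Node 5: (V_5 - V_4)/390 + (V_5 - V_2)/5.1 + (V_5 - 0)/3.3 = 0
  Node 6: (V_6 - V_7)/3000 + (V_6 - V_3)/6200 = 0
  Node 7: (V_7 - V_6)/3000 + (V_7 - 0)/3300 + (V_7 - V_4)/1200 = 0
Collecting terms (coefficients in siemens):
  0.7085·V_1 - 0.04167·V_2 - 0.0001961·V_4 = 6
  0.2377·V_2 - 0.04167·V_1 - 0.1961·V_5 = 0
  0.005732·V_3 - 0.00001471·V_4 - 0.0001613·V_6 = 0.05
  0.003608·V_4 - 0.0001961·V_1 - 0.00001471·V_3 - 0.002564·V_5 - 0.0008333·V_7 = 0
  0.5017·V_5 - 0.1961·V_2 - 0.002564·V_4 = 0
  0.0004946·V_6 - 0.0001613·V_3 - 0.0003333·V_7 = 0
  0.00147·V_7 - 0.0008333·V_4 - 0.0003333·V_6 = 0
Solving these 7 simultaneous equations (Gaussian elimination) gives:
  V_1 = 8.6 V, V_2 = 2.234 V, V_3 = 8.843 V, V_4 = 1.547 V
  V_5 = 0.881 V, V_6 = 4.102 V, V_7 = 1.807 V
Power in each resistor, P = (ΔV)²/R:
  P_R1 = (9 - 8.6)²/1.5 = 0.1066 W
  P_R2 = (8.6 - 2.234)²/24 = 1.689 W
  P_R3 = (8.843 - 1.547)²/68000 = 0.0007829 W
  P_R4 = (1.547 - 0.881)²/390 = 0.001137 W
  P_R5 = (4.102 - 1.807)²/3000 = 0.001755 W
  P_R6 = (1.807 - 0)²/3300 = 0.0009898 W
  P_R7 = (9 - 8.843)²/180 = 0.0001369 W
  P_R8 = (8.6 - 1.547)²/5100 = 0.009754 W
  P_R9 = (2.234 - 0.881)²/5.1 = 0.3588 W
  P_R10 = (8.843 - 4.102)²/6200 = 0.003626 W
  P_R11 = (1.547 - 1.807)²/1200 = 0.00005654 W
  P_R12 = (0.881 - 0)²/3.3 = 0.2352 W
P_total = P_R1 + P_R2 + P_R3 + P_R4 + P_R5 + P_R6 + P_R7 + P_R8 + P_R9 + P_R10 + P_R11 + P_R12 = 2.408 W

Final answer: 2.408 W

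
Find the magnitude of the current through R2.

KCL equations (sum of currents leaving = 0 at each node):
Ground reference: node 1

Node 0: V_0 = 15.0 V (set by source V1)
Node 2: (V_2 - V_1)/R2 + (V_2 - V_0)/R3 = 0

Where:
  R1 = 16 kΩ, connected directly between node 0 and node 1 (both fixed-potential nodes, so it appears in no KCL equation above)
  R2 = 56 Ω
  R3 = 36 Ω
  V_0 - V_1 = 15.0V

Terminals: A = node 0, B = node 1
Nodal analysis, taking node 1 as the 0 V reference.
Source V1 fixes V_0 = 15 V.
KCL at each unknown node (sum of currents leaving = 0; resistances in Ω):
  Node 2: (V_2 - 0)/56 + (V_2 - 15)/36 = 0
Collecting terms: 0.04563 × V_2 = 0.4167  =>  V_2 = 9.13 V
I_R2 = (V_1 - V_2)/R2 = (0 - 9.13)/56 = -0.163 A
|I_R2| = 0.163 A

Final answer: |I_R2| = 0.163 A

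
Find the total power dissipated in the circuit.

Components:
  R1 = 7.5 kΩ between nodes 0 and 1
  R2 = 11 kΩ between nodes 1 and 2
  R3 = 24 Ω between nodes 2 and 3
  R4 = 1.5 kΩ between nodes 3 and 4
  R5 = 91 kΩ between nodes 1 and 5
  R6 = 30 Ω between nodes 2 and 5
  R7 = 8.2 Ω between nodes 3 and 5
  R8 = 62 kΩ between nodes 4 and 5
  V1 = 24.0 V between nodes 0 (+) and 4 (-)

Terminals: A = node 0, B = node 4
Nodal analysis, taking node 4 as the 0 V reference.
Source V1 fixes V_0 = 24 V.
KCL at each unknown node (sum of currents leaving = 0; resistances in Ω):
  Node 1: (V_1 - 24)/7500 + (V_1 - V_2)/11000 + (V_1 - V_5)/91000 = 0
  Node 2: (V_2 - V_1)/11000 + (V_2 - V_3)/24 + (V_2 - V_5)/30 = 0
  Node 3: (V_3 - V_2)/24 + (V_3 - 0)/1500 + (V_3 - V_5)/8.2 = 0
  Node 5: (V_5 - V_1)/91000 + (V_5 - V_2)/30 + (V_5 - V_3)/8.2 + (V_5 - 0)/62000 = 0
Collecting terms (coefficients in siemens):
  0.0002352·V_1 - 0.00009091·V_2 - 0.00001099·V_5 = 0.0032
  0.07509·V_2 - 0.00009091·V_1 - 0.04167·V_3 - 0.03333·V_5 = 0
  0.1643·V_3 - 0.04167·V_2 - 0.122·V_5 = 0
  0.1553·V_5 - 0.00001099·V_1 - 0.03333·V_2 - 0.122·V_3 = 0
Solving these 4 simultaneous equations (Gaussian elimination) gives:
  V_1 = 14.42 V, V_2 = 1.888 V, V_3 = 1.87 V, V_5 = 1.875 V
Power in each resistor, P = (ΔV)²/R:
  P_R1 = (24 - 14.42)²/7500 = 0.01224 W
  P_R2 = (14.42 - 1.888)²/11000 = 0.01428 W
  P_R3 = (1.888 - 1.87)²/24 = 0.00001223 W
  P_R4 = (1.87 - 0)²/1500 = 0.002333 W
  P_R5 = (14.42 - 1.875)²/91000 = 0.00173 W
  P_R6 = (1.888 - 1.875)²/30 = 0.00000543 W
  P_R7 = (1.87 - 1.875)²/8.2 = 0.00000233 W
  P_R8 = (0 - 1.875)²/62000 = 0.0000567 W
P_total = P_R1 + P_R2 + P_R3 + P_R4 + P_R5 + P_R6 + P_R7 + P_R8 = 0.03065 W

Final answer: 0.03065 W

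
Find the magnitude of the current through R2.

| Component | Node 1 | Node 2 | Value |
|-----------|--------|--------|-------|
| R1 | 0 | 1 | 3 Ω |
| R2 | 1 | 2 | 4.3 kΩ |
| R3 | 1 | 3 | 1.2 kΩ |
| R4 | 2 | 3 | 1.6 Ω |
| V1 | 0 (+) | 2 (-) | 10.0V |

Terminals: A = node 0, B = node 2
Nodal analysis, taking node 2 as the 0 V reference.
Source V1 fixes V_0 = 10 V.
KCL at each unknown node (sum of currents leaving = 0; resistances in Ω):
  Node 1: (V_1 - 10)/3 + (V_1 - 0)/4300 + (V_1 - V_3)/1200 = 0
  Node 3: (V_3 - V_1)/1200 + (V_3 - 0)/1.6 = 0
Collecting terms (coefficients in siemens):
  0.3344·V_1 - 0.0008333·V_3 = 3.333
  0.6258·V_3 - 0.0008333·V_1 = 0
Determinant D = (0.3344)(0.6258) - (-0.0008333)(-0.0008333) = 0.2093
V_1 = [(3.333)(0.6258) - (-0.0008333)(0)]/D = 9.968 V
V_3 = [(0.3344)(0) - (3.333)(-0.0008333)]/D = 0.01327 V
I_R2 = (V_1 - V_2)/R2 = (9.968 - 0)/4300 = 0.002318 A
|I_R2| = 0.002318 A

Final answer: |I_R2| = 0.002318 A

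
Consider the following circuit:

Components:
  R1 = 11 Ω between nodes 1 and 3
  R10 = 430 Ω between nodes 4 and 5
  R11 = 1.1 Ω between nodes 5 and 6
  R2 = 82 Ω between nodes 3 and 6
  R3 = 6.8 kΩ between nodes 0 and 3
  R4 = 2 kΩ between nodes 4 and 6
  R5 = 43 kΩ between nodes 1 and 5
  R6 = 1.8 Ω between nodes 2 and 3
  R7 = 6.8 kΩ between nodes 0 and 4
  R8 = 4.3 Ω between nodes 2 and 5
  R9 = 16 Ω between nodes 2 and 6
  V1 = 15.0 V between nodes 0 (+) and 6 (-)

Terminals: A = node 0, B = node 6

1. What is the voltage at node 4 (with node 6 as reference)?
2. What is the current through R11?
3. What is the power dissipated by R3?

Nodal analysis, taking node 6 as the 0 V reference.
Source V1 fixes V_0 = 15 V.
KCL at each unknown node (sum of currents leaving = 0; resistances in Ω):
  Node 1: (V_1 - V_3)/11 + (V_1 - V_5)/43000 = 0
  Node 2: (V_2 - V_3)/1.8 + (V_2 - V_5)/4.3 + (V_2 - 0)/16 = 0
  Node 3: (V_3 - V_1)/11 + (V_3 - 0)/82 + (V_3 - 15)/6800 + (V_3 - V_2)/1.8 = 0
  Node 4: (V_4 - 0)/2000 + (V_4 - 15)/6800 + (V_4 - V_5)/430 = 0
  Node 5: (V_5 - V_1)/43000 + (V_5 - V_2)/4.3 + (V_5 - V_4)/430 + (V_5 - 0)/1.1 = 0
Collecting terms (coefficients in siemens):
  0.09093·V_1 - 0.09091·V_3 - 0.00002326·V_5 = 0
  0.8506·V_2 - 0.5556·V_3 - 0.2326·V_5 = 0
  0.6588·V_3 - 0.09091·V_1 - 0.5556·V_2 = 0.002206
  0.002973·V_4 - 0.002326·V_5 = 0.002206
  1.144·V_5 - 0.00002326·V_1 - 0.2326·V_2 - 0.002326·V_4 = 0
Solving these 5 simultaneous equations (Gaussian elimination) gives:
  V_1 = 0.01333 V, V_2 = 0.009659 V, V_3 = 0.01333 V, V_4 = 0.7448 V
  V_5 = 0.003478 V
Part 1:
  Read off the nodal solution: V_4 = 0.7448 V
Part 2:
  I_R11 = (V_5 - V_6)/R11 = (0.003478 - 0)/1.1 = 0.003162 A
  Magnitude: I_R11 = 0.003162 A
Part 3:
  I_R3 = (V_0 - V_3)/R3 = (15 - 0.01333)/6800 = 0.002204 A
  P_R3 = I_R3² × R3 = (0.002204)² × 6800 = 0.03303 W

Final answers:
1. V_4 = 0.7448 V
2. I_R11 = 0.003162 A
3. P_R3 = 0.03303 W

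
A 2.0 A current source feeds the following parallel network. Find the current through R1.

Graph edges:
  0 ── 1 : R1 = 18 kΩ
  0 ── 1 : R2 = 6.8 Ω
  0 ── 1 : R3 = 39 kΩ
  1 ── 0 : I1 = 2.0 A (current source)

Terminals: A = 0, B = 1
All resistors sit directly between nodes 0 and 1, so they are in parallel and share one voltage V; the full source current 2 A splits among them.
1/R_par = 1/18000 + 1/6.8 + 1/39000 = 0.1471 S  =>  R_par = 6.796 Ω
V = I × R_par = 2 × 6.796 = 13.59 V
I_R1 = V/R1 = 13.59/18000 = 0.0007551 A

Final answer: 0.0007551 A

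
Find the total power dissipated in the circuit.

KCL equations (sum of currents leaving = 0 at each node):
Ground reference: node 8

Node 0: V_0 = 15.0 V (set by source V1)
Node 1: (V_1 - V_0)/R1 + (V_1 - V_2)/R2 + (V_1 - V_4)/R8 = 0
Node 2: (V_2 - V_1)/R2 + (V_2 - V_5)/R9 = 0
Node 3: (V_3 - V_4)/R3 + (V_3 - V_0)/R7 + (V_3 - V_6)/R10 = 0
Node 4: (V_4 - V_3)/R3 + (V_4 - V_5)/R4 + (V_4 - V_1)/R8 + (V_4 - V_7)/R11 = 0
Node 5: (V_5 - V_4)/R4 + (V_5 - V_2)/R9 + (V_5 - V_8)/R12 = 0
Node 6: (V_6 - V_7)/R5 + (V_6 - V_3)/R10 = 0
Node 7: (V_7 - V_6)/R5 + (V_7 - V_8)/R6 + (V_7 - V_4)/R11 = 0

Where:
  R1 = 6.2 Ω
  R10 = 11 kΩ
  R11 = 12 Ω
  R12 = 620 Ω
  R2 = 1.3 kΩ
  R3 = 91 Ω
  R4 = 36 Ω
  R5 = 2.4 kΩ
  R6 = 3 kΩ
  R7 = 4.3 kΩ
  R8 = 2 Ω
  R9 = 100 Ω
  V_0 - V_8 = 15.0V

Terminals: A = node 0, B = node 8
Nodal analysis, taking node 8 as the 0 V reference.
Source V1 fixes V_0 = 15 V.
KCL at each unknown node (sum of currents leaving = 0; resistances in Ω):
  Node 1: (V_1 - 15)/6.2 + (V_1 - V_2)/1300 + (V_1 - V_4)/2 = 0
  Node 2: (V_2 - V_1)/1300 + (V_2 - V_5)/100 = 0
  Node 3: (V_3 - V_4)/91 + (V_3 - 15)/4300 + (V_3 - V_6)/11000 = 0
  Node 4: (V_4 - V_3)/91 + (V_4 - V_5)/36 + (V_4 - V_1)/2 + (V_4 - V_7)/12 = 0
  Node 5: (V_5 - V_4)/36 + (V_5 - V_2)/100 + (V_5 - 0)/620 = 0
  Node 6: (V_6 - V_7)/2400 + (V_6 - V_3)/11000 = 0
  Node 7: (V_7 - V_6)/2400 + (V_7 - 0)/3000 + (V_7 - V_4)/12 = 0
Collecting terms (coefficients in siemens):
  0.6621·V_1 - 0.0007692·V_2 - 0.5·V_4 = 2.419
  0.01077·V_2 - 0.0007692·V_1 - 0.01·V_5 = 0
  0.01131·V_3 - 0.01099·V_4 - 0.00009091·V_6 = 0.003488
  0.6221·V_4 - 0.5·V_1 - 0.01099·V_3 - 0.02778·V_5 - 0.08333·V_7 = 0
  0.03939·V_5 - 0.01·V_2 - 0.02778·V_4 = 0
  0.0005076·V_6 - 0.00009091·V_3 - 0.0004167·V_7 = 0
  0.08408·V_7 - 0.08333·V_4 - 0.0004167·V_6 = 0
Solving these 7 simultaneous equations (Gaussian elimination) gives:
  V_1 = 14.83 V, V_2 = 14.05 V, V_3 = 14.78 V, V_4 = 14.78 V
  V_5 = 13.99 V, V_6 = 14.73 V, V_7 = 14.72 V
Power in each resistor, P = (ΔV)²/R:
  P_R1 = (15 - 14.83)²/6.2 = 0.004659 W
  P_R2 = (14.83 - 14.05)²/1300 = 0.0004725 W
  P_R3 = (14.78 - 14.78)²/91 = 0.0000001952 W
  P_R4 = (14.78 - 13.99)²/36 = 0.01735 W
  P_R5 = (14.73 - 14.72)²/2400 = 0.0000000531 W
  P_R6 = (14.72 - 0)²/3000 = 0.0722 W
  P_R7 = (15 - 14.78)²/4300 = 0.00001119 W
  P_R8 = (14.83 - 14.78)²/2 = 0.001438 W
  P_R9 = (14.05 - 13.99)²/100 = 0.00003634 W
  P_R10 = (14.78 - 14.73)²/11000 = 0.0000002434 W
  P_R11 = (14.78 - 14.72)²/12 = 0.0002883 W
  P_R12 = (13.99 - 0)²/620 = 0.3155 W
P_total = P_R1 + P_R2 + P_R3 + P_R4 + P_R5 + P_R6 + P_R7 + P_R8 + P_R9 + P_R10 + P_R11 + P_R12 = 0.412 W

Final answer: 0.412 W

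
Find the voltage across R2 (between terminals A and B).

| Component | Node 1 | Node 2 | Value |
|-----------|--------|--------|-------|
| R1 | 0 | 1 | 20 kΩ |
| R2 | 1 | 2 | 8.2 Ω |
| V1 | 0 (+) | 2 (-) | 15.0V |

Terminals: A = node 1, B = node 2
R1 and R2 are in series across V1 (node 0 → node 1 → node 2), and the output A–B is taken across R2, so this is a voltage divider.
Series current: I = V1/(R1 + R2) = 15/(20000 + 8.2) = 15/20010 = 0.0007497 A
V_R2 = I × R2 = V1 × R2/(R1 + R2) = 15 × 8.2/20010 = 0.006147 V

Final answer: 0.006147 V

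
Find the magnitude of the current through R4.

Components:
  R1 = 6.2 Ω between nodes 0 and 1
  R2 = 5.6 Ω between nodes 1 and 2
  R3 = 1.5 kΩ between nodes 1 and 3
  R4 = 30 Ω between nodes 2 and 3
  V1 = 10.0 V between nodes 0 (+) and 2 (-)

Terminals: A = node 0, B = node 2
Nodal analysis, taking node 2 as the 0 V reference.
Source V1 fixes V_0 = 10 V.
KCL at each unknown node (sum of currents leaving = 0; resistances in Ω):
  Node 1: (V_1 - 10)/6.2 + (V_1 - 0)/5.6 + (V_1 - V_3)/1500 = 0
  Node 3: (V_3 - V_1)/1500 + (V_3 - 0)/30 = 0
Collecting terms (coefficients in siemens):
  0.3405·V_1 - 0.0006667·V_3 = 1.613
  0.034·V_3 - 0.0006667·V_1 = 0
Determinant D = (0.3405)(0.034) - (-0.0006667)(-0.0006667) = 0.01158
V_1 = [(1.613)(0.034) - (-0.0006667)(0)]/D = 4.737 V
V_3 = [(0.3405)(0) - (1.613)(-0.0006667)]/D = 0.09288 V
I_R4 = (V_2 - V_3)/R4 = (0 - 0.09288)/30 = -0.003096 A
|I_R4| = 0.003096 A

Final answer: |I_R4| = 0.003096 A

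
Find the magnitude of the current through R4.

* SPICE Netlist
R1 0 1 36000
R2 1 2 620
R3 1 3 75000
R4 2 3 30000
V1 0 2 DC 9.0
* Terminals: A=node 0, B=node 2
Nodal analysis, taking node 2 as the 0 V reference.
Source V1 fixes V_0 = 9 V.
KCL at each unknown node (sum of currents leaving = 0; resistances in Ω):
  Node 1: (V_1 - 9)/36000 + (V_1 - 0)/620 + (V_1 - V_3)/75000 = 0
  Node 3: (V_3 - V_1)/75000 + (V_3 - 0)/30000 = 0
Collecting terms (coefficients in siemens):
  0.001654·V_1 - 0.00001333·V_3 = 0.00025
  0.00004667·V_3 - 0.00001333·V_1 = 0
Determinant D = (0.001654)(0.00004667) - (-0.00001333)(-0.00001333) = 0.00000007701
V_1 = [(0.00025)(0.00004667) - (-0.00001333)(0)]/D = 0.1515 V
V_3 = [(0.001654)(0) - (0.00025)(-0.00001333)]/D = 0.04328 V
I_R4 = (V_2 - V_3)/R4 = (0 - 0.04328)/30000 = -0.000001443 A
|I_R4| = 0.000001443 A

Final answer: |I_R4| = 1.443e-06 A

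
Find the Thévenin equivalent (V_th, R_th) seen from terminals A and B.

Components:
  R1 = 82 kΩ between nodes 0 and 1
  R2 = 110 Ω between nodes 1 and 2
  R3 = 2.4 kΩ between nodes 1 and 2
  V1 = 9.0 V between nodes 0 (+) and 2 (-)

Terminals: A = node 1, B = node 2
Step 1 — V_th is the open-circuit voltage V_A - V_B (nothing connected across the terminals).
Nodal analysis, taking node 2 as the 0 V reference.
Source V1 fixes V_0 = 9 V.
KCL at each unknown node (sum of currents leaving = 0; resistances in Ω):
  Node 1: (V_1 - 9)/82000 + (V_1 - 0)/110 + (V_1 - 0)/2400 = 0
Collecting terms: 0.00952 × V_1 = 0.0001098  =>  V_1 = 0.01153 V
V_th = V_1 - V_2 = 0.01153 - 0 = 0.01153 V
Step 2 — R_th: zero the source — replace V1 by a short circuit (node 2 merges into node 0) — and find the resistance seen between A (node 1) and B (node 0).
Reduce the network between node 1 (A) and node 0 (B) by series/parallel combination:
  Rp1 = R1 ‖ R2 ‖ R3 (parallel, all between nodes 0 and 1) = 1/(1/82000 + 1/110 + 1/2400) = 105 Ω
R_th = 105 Ω

Final answer: V_th = 0.01153 V, R_th = 105 Ω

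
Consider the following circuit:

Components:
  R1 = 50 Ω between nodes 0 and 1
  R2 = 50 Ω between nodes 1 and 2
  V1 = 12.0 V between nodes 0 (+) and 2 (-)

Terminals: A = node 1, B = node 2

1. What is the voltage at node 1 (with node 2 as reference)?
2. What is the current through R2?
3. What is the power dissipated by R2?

Nodal analysis, taking node 2 as the 0 V reference.
Source V1 fixes V_0 = 12 V.
KCL at each unknown node (sum of currents leaving = 0; resistances in Ω):
  Node 1: (V_1 - 12)/50 + (V_1 - 0)/50 = 0
Collecting terms: 0.04 × V_1 = 0.24  =>  V_1 = 6 V
Part 1:
  Read off the nodal solution: V_1 = 6 V
Part 2:
  I_R2 = (V_1 - V_2)/R2 = (6 - 0)/50 = 0.12 A
  Magnitude: I_R2 = 0.12 A
Part 3:
  I_R2 = (V_1 - V_2)/R2 = (6 - 0)/50 = 0.12 A
  P_R2 = I_R2² × R2 = (0.12)² × 50 = 0.72 W

Final answers:
1. V_1 = 6 V
2. I_R2 = 0.12 A
3. P_R2 = 0.72 W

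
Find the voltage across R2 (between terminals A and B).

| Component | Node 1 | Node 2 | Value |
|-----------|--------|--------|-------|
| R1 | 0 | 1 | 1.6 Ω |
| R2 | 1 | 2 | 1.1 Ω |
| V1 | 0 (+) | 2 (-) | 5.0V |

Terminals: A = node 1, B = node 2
R1 and R2 are in series across V1 (node 0 → node 1 → node 2), and the output A–B is taken across R2, so this is a voltage divider.
Series current: I = V1/(R1 + R2) = 5/(1.6 + 1.1) = 5/2.7 = 1.852 A
V_R2 = I × R2 = V1 × R2/(R1 + R2) = 5 × 1.1/2.7 = 2.037 V

Final answer: 2.037 V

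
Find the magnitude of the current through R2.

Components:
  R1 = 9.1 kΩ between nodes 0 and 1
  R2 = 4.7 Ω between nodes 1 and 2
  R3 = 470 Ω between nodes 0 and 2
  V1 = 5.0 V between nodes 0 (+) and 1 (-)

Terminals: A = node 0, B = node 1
Nodal analysis, taking node 1 as the 0 V reference.
Source V1 fixes V_0 = 5 V.
KCL at each unknown node (sum of currents leaving = 0; resistances in Ω):
  Node 2: (V_2 - 0)/4.7 + (V_2 - 5)/470 = 0
Collecting terms: 0.2149 × V_2 = 0.01064  =>  V_2 = 0.0495 V
I_R2 = (V_1 - V_2)/R2 = (0 - 0.0495)/4.7 = -0.01053 A
|I_R2| = 0.01053 A

Final answer: |I_R2| = 0.01053 A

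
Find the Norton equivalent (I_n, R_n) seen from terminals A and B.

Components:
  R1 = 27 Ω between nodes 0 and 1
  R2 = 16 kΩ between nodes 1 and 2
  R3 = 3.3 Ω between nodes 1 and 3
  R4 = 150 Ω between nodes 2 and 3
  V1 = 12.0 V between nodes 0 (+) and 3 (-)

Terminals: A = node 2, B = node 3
Find the Thévenin equivalent first; then I_n = V_th/R_th and R_n = R_th.
Step 1 — V_th is the open-circuit voltage V_A - V_B (nothing connected across the terminals).
Nodal analysis, taking node 3 as the 0 V reference.
Source V1 fixes V_0 = 12 V.
KCL at each unknown node (sum of currents leaving = 0; resistances in Ω):
  Node 1: (V_1 - 12)/27 + (V_1 - V_2)/16000 + (V_1 - 0)/3.3 = 0
  Node 2: (V_2 - V_1)/16000 + (V_2 - 0)/150 = 0
Collecting terms (coefficients in siemens):
  0.3401·V_1 - 0.0000625·V_2 = 0.4444
  0.006729·V_2 - 0.0000625·V_1 = 0
Determinant D = (0.3401)(0.006729) - (-0.0000625)(-0.0000625) = 0.002289
V_1 = [(0.4444)(0.006729) - (-0.0000625)(0)]/D = 1.307 V
V_2 = [(0.3401)(0) - (0.4444)(-0.0000625)]/D = 0.01214 V
V_th = V_2 - V_3 = 0.01214 - 0 = 0.01214 V
Step 2 — R_th: zero the source — replace V1 by a short circuit (node 3 merges into node 0) — and find the resistance seen between A (node 2) and B (node 0).
Reduce the network between node 2 (A) and node 0 (B) by series/parallel combination:
  Rp1 = R1 ‖ R3 (parallel, both between nodes 0 and 1) = 1/(1/27 + 1/3.3) = 2.941 Ω
  Rs1 = R2 + Rp1 (series, joined only at node 1) = 16000 + 2.941 = 16000 Ω
  Rp2 = R4 ‖ Rs1 (parallel, both between nodes 0 and 2) = 1/(1/150 + 1/16000) = 148.6 Ω
R_th = 148.6 Ω
I_n = V_th/R_th = 0.01214/148.6 = 0.00008167 A, and R_n = R_th = 148.6 Ω

Final answer: I_n = 8.167e-05 A, R_n = 148.6 Ω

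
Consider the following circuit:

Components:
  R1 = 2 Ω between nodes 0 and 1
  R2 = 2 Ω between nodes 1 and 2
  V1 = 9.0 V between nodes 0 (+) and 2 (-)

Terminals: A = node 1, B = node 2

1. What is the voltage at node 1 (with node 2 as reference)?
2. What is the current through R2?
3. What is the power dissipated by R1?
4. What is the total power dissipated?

Nodal analysis, taking node 2 as the 0 V reference.
Source V1 fixes V_0 = 9 V.
KCL at each unknown node (sum of currents leaving = 0; resistances in Ω):
  Node 1: (V_1 - 9)/2 + (V_1 - 0)/2 = 0
Collecting terms: 1 × V_1 = 4.5  =>  V_1 = 4.5 V
Part 1:
  Read off the nodal solution: V_1 = 4.5 V
Part 2:
  I_R2 = (V_1 - V_2)/R2 = (4.5 - 0)/2 = 2.25 A
  Magnitude: I_R2 = 2.25 A
Part 3:
  I_R1 = (V_0 - V_1)/R1 = (9 - 4.5)/2 = 2.25 A
  P_R1 = I_R1² × R1 = (2.25)² × 2 = 10.12 W
Part 4:
  Power in each resistor, P = (ΔV)²/R:
    P_R1 = (9 - 4.5)²/2 = 10.12 W
    P_R2 = (4.5 - 0)²/2 = 10.12 W
  P_total = P_R1 + P_R2 = 20.25 W

Final answers:
1. V_1 = 4.5 V
2. I_R2 = 2.25 A
3. P_R1 = 10.12 W
4. P_total = 20.25 W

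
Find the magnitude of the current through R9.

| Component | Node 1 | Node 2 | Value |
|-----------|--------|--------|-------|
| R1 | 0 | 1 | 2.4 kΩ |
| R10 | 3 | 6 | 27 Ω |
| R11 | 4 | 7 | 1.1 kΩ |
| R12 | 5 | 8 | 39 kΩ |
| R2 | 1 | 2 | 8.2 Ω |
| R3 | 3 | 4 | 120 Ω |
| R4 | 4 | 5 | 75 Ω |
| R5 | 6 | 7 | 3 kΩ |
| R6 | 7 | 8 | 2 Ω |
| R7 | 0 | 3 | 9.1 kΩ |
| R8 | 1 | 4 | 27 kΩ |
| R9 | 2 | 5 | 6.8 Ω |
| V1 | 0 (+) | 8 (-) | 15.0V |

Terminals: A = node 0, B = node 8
Nodal analysis, taking node 8 as the 0 V reference.
Source V1 fixes V_0 = 15 V.
KCL at each unknown node (sum of currents leaving = 0; resistances in Ω):
  Node 1: (V_1 - 15)/2400 + (V_1 - V_2)/8.2 + (V_1 - V_4)/27000 = 0
  Node 2: (V_2 - V_1)/8.2 + (V_2 - V_5)/6.8 = 0
  Node 3: (V_3 - V_4)/120 + (V_3 - 15)/9100 + (V_3 - V_6)/27 = 0
  Node 4: (V_4 - V_3)/120 + (V_4 - V_5)/75 + (V_4 - V_1)/27000 + (V_4 - V_7)/1100 = 0
  Node 5: (V_5 - V_4)/75 + (V_5 - V_2)/6.8 + (V_5 - 0)/39000 = 0
  Node 6: (V_6 - V_7)/3000 + (V_6 - V_3)/27 = 0
  Node 7: (V_7 - V_6)/3000 + (V_7 - 0)/2 + (V_7 - V_4)/1100 = 0
Collecting terms (coefficients in siemens):
  0.1224·V_1 - 0.122·V_2 - 0.00003704·V_4 = 0.00625
  0.269·V_2 - 0.122·V_1 - 0.1471·V_5 = 0
  0.04548·V_3 - 0.008333·V_4 - 0.03704·V_6 = 0.001648
  0.02261·V_4 - 0.00003704·V_1 - 0.008333·V_3 - 0.01333·V_5 - 0.0009091·V_7 = 0
  0.1604·V_5 - 0.1471·V_2 - 0.01333·V_4 = 0
  0.03737·V_6 - 0.03704·V_3 - 0.0003333·V_7 = 0
  0.5012·V_7 - 0.0009091·V_4 - 0.0003333·V_6 = 0
Solving these 7 simultaneous equations (Gaussian elimination) gives:
  V_1 = 4.707 V, V_2 = 4.672 V, V_3 = 4.302 V, V_4 = 4.331 V
  V_5 = 4.643 V, V_6 = 4.264 V, V_7 = 0.01069 V
I_R9 = (V_2 - V_5)/R9 = (4.672 - 4.643)/6.8 = 0.004275 A
|I_R9| = 0.004275 A

Final answer: |I_R9| = 0.004275 A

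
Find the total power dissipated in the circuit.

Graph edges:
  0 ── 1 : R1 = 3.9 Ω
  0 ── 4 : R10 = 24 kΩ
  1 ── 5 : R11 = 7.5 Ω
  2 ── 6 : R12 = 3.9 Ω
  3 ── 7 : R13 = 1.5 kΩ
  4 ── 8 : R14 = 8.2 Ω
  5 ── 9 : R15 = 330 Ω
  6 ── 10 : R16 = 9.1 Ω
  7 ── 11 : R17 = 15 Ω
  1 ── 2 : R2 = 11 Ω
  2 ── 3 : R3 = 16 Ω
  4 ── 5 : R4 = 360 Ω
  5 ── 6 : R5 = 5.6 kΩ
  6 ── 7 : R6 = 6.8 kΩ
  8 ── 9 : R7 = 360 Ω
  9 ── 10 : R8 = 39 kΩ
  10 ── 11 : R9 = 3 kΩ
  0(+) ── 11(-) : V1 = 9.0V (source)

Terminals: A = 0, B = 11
Nodal analysis, taking node 11 as the 0 V reference.
Source V1 fixes V_0 = 9 V.
KCL at each unknown node (sum of currents leaving = 0; resistances in Ω):
  Node 1: (V_1 - 9)/3.9 + (V_1 - V_2)/11 + (V_1 - V_5)/7.5 = 0
  Node 2: (V_2 - V_1)/11 + (V_2 - V_3)/16 + (V_2 - V_6)/3.9 = 0
  Node 3: (V_3 - V_2)/16 + (V_3 - V_7)/1500 = 0
  Node 4: (V_4 - V_5)/360 + (V_4 - 9)/24000 + (V_4 - V_8)/8.2 = 0
  Node 5: (V_5 - V_4)/360 + (V_5 - V_6)/5600 + (V_5 - V_1)/7.5 + (V_5 - V_9)/330 = 0
  Node 6: (V_6 - V_5)/5600 + (V_6 - V_7)/6800 + (V_6 - V_2)/3.9 + (V_6 - V_10)/9.1 = 0
  Node 7: (V_7 - V_6)/6800 + (V_7 - V_3)/1500 + (V_7 - 0)/15 = 0
  Node 8: (V_8 - V_9)/360 + (V_8 - V_4)/8.2 = 0
  Node 9: (V_9 - V_8)/360 + (V_9 - V_10)/39000 + (V_9 - V_5)/330 = 0
  Node 10: (V_10 - V_9)/39000 + (V_10 - 0)/3000 + (V_10 - V_6)/9.1 = 0
Collecting terms (coefficients in siemens):
  0.4807·V_1 - 0.09091·V_2 - 0.1333·V_5 = 2.308
  0.4098·V_2 - 0.09091·V_1 - 0.0625·V_3 - 0.2564·V_6 = 0
  0.06317·V_3 - 0.0625·V_2 - 0.0006667·V_7 = 0
  0.1248·V_4 - 0.002778·V_5 - 0.122·V_8 = 0.000375
  0.1393·V_5 - 0.1333·V_1 - 0.002778·V_4 - 0.0001786·V_6 - 0.00303·V_9 = 0
  0.3666·V_6 - 0.2564·V_2 - 0.0001786·V_5 - 0.0001471·V_7 - 0.1099·V_10 = 0
  0.06748·V_7 - 0.0006667·V_3 - 0.0001471·V_6 = 0
  0.1247·V_8 - 0.122·V_4 - 0.002778·V_9 = 0
  0.005834·V_9 - 0.00303·V_5 - 0.002778·V_8 - 0.00002564·V_10 = 0
  0.1102·V_10 - 0.1099·V_6 - 0.00002564·V_9 = 0
Solving these 10 simultaneous equations (Gaussian elimination) gives:
  V_1 = 8.961 V, V_2 = 8.851 V, V_3 = 8.759 V, V_4 = 8.961 V
  V_5 = 8.961 V, V_6 = 8.835 V, V_7 = 0.1058 V, V_8 = 8.961 V
  V_9 = 8.96 V, V_10 = 8.808 V
Power in each resistor, P = (ΔV)²/R:
  P_R1 = (9 - 8.961)²/3.9 = 0.000389 W
  P_R2 = (8.961 - 8.851)²/11 = 0.001092 W
  P_R3 = (8.851 - 8.759)²/16 = 0.0005325 W
  P_R4 = (8.961 - 8.961)²/360 = 0.000000000006668 W
  P_R5 = (8.961 - 8.835)²/5600 = 0.000002824 W
  P_R6 = (8.835 - 0.1058)²/6800 = 0.01121 W
  P_R7 = (8.961 - 8.96)²/360 = 0.000000001126 W
  P_R8 = (8.96 - 8.808)²/39000 = 0.0000005904 W
  P_R9 = (8.808 - 0)²/3000 = 0.02586 W
  P_R10 = (9 - 8.961)²/24000 = 0.00000006398 W
  P_R11 = (8.961 - 8.961)²/7.5 = 0.000000004581 W
  P_R12 = (8.851 - 8.835)²/3.9 = 0.00006858 W
  P_R13 = (8.759 - 0.1058)²/1500 = 0.04992 W
  P_R14 = (8.961 - 8.961)²/8.2 = 0.00000000002565 W
  P_R15 = (8.961 - 8.96)²/330 = 0.000000001486 W
  P_R16 = (8.835 - 8.808)²/9.1 = 0.00007824 W
  P_R17 = (0.1058 - 0)²/15 = 0.0007461 W
P_total = P_R1 + P_R2 + P_R3 + P_R4 + P_R5 + P_R6 + P_R7 + P_R8 + P_R9 + P_R10 + P_R11 + P_R12 + P_R13 + P_R14 + P_R15 + P_R16 + P_R17 = 0.0899 W

Final answer: 0.0899 W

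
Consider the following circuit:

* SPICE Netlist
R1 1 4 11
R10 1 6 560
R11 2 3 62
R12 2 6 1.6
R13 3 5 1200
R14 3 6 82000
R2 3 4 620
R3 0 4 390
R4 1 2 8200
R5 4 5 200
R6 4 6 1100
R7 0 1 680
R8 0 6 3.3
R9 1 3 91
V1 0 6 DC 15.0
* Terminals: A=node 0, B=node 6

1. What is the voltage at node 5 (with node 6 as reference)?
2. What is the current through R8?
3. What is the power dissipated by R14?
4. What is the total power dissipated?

Nodal analysis, taking node 6 as the 0 V reference.
Source V1 fixes V_0 = 15 V.
KCL at each unknown node (sum of currents leaving = 0; resistances in Ω):
  Node 1: (V_1 - V_4)/11 + (V_1 - V_2)/8200 + (V_1 - 15)/680 + (V_1 - V_3)/91 + (V_1 - 0)/560 = 0
  Node 2: (V_2 - V_1)/8200 + (V_2 - V_3)/62 + (V_2 - 0)/1.6 = 0
  Node 3: (V_3 - V_4)/620 + (V_3 - V_1)/91 + (V_3 - V_2)/62 + (V_3 - V_5)/1200 + (V_3 - 0)/82000 = 0
  Node 4: (V_4 - V_1)/11 + (V_4 - V_3)/620 + (V_4 - 15)/390 + (V_4 - V_5)/200 + (V_4 - 0)/1100 = 0
  Node 5: (V_5 - V_4)/200 + (V_5 - V_3)/1200 = 0
Collecting terms (coefficients in siemens):
  0.1053·V_1 - 0.000122·V_2 - 0.01099·V_3 - 0.09091·V_4 = 0.02206
  0.6413·V_2 - 0.000122·V_1 - 0.01613·V_3 = 0
  0.02958·V_3 - 0.01099·V_1 - 0.01613·V_2 - 0.001613·V_4 - 0.0008333·V_5 = 0
  0.101·V_4 - 0.09091·V_1 - 0.001613·V_3 - 0.005·V_5 = 0.03846
  0.005833·V_5 - 0.0008333·V_3 - 0.005·V_4 = 0
Solving these 5 simultaneous equations (Gaussian elimination) gives:
  V_1 = 4.24 V, V_2 = 0.05008 V, V_3 = 1.959 V, V_4 = 4.43 V
  V_5 = 4.077 V
Part 1:
  Read off the nodal solution: V_5 = 4.077 V
Part 2:
  I_R8 = (V_0 - V_6)/R8 = (15 - 0)/3.3 = 4.545 A
  Magnitude: I_R8 = 4.545 A
Part 3:
  I_R14 = (V_3 - V_6)/R14 = (1.959 - 0)/82000 = 0.00002389 A
  P_R14 = I_R14² × R14 = (0.00002389)² × 82000 = 0.00004681 W
Part 4:
  Power in each resistor, P = (ΔV)²/R:
    P_R1 = (4.24 - 4.43)²/11 = 0.003301 W
    P_R2 = (1.959 - 4.43)²/620 = 0.009851 W
    P_R3 = (15 - 4.43)²/390 = 0.2864 W
    P_R4 = (4.24 - 0.05008)²/8200 = 0.002141 W
    P_R5 = (4.43 - 4.077)²/200 = 0.0006232 W
    P_R6 = (4.43 - 0)²/1100 = 0.01784 W
    P_R7 = (15 - 4.24)²/680 = 0.1703 W
    P_R8 = (15 - 0)²/3.3 = 68.18 W
    P_R9 = (4.24 - 1.959)²/91 = 0.05717 W
    P_R10 = (4.24 - 0)²/560 = 0.0321 W
    P_R11 = (0.05008 - 1.959)²/62 = 0.05878 W
    P_R12 = (0.05008 - 0)²/1.6 = 0.001568 W
    P_R13 = (1.959 - 4.077)²/1200 = 0.003739 W
    P_R14 = (1.959 - 0)²/82000 = 0.00004681 W
  P_total = P_R1 + P_R2 + P_R3 + P_R4 + P_R5 + P_R6 + P_R7 + P_R8 + P_R9 + P_R10 + P_R11 + P_R12 + P_R13 + P_R14 = 68.83 W

Final answers:
1. V_5 = 4.077 V
2. I_R8 = 4.545 A
3. P_R14 = 4.681e-05 W
4. P_total = 68.83 W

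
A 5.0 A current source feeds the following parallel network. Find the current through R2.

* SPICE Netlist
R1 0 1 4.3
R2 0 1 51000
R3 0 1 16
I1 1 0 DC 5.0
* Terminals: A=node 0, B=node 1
All resistors sit directly between nodes 0 and 1, so they are in parallel and share one voltage V; the full source current 5 A splits among them.
1/R_par = 1/4.3 + 1/51000 + 1/16 = 0.2951 S  =>  R_par = 3.389 Ω
V = I × R_par = 5 × 3.389 = 16.94 V
I_R2 = V/R2 = 16.94/51000 = 0.0003322 A

Final answer: 0.0003322 A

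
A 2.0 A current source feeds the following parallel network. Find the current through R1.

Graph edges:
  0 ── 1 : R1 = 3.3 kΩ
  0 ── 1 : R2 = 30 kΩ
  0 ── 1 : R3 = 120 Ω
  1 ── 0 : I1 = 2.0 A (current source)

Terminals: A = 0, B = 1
All resistors sit directly between nodes 0 and 1, so they are in parallel and share one voltage V; the full source current 2 A splits among them.
1/R_par = 1/3300 + 1/30000 + 1/120 = 0.00867 S  =>  R_par = 115.3 Ω
V = I × R_par = 2 × 115.3 = 230.7 V
I_R1 = V/R1 = 230.7/3300 = 0.06991 A

Final answer: 0.06991 A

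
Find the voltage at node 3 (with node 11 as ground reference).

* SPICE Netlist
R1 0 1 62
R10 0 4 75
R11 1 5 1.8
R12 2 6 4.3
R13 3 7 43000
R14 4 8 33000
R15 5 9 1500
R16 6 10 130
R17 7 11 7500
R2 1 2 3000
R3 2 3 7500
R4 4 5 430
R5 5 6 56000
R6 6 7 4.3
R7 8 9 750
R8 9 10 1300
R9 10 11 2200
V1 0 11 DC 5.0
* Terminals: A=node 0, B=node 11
Nodal analysis, taking node 11 as the 0 V reference.
Source V1 fixes V_0 = 5 V.
KCL at each unknown node (sum of currents leaving = 0; resistances in Ω):
  Node 1: (V_1 - 5)/62 + (V_1 - V_2)/3000 + (V_1 - V_5)/1.8 = 0
  Node 2: (V_2 - V_1)/3000 + (V_2 - V_3)/7500 + (V_2 - V_6)/4.3 = 0
  Node 3: (V_3 - V_2)/7500 + (V_3 - V_7)/43000 = 0
  Node 4: (V_4 - V_5)/430 + (V_4 - 5)/75 + (V_4 - V_8)/33000 = 0
  Node 5: (V_5 - V_4)/430 + (V_5 - V_6)/56000 + (V_5 - V_1)/1.8 + (V_5 - V_9)/1500 = 0
  Node 6: (V_6 - V_5)/56000 + (V_6 - V_7)/4.3 + (V_6 - V_2)/4.3 + (V_6 - V_10)/130 = 0
  Node 7: (V_7 - V_6)/4.3 + (V_7 - V_3)/43000 + (V_7 - 0)/7500 = 0
  Node 8: (V_8 - V_9)/750 + (V_8 - V_4)/33000 = 0
  Node 9: (V_9 - V_8)/750 + (V_9 - V_10)/1300 + (V_9 - V_5)/1500 = 0
  Node 10: (V_10 - V_9)/1300 + (V_10 - 0)/2200 + (V_10 - V_6)/130 = 0
Collecting terms (coefficients in siemens):
  0.572·V_1 - 0.0003333·V_2 - 0.5556·V_5 = 0.08065
  0.233·V_2 - 0.0003333·V_1 - 0.0001333·V_3 - 0.2326·V_6 = 0
  0.0001566·V_3 - 0.0001333·V_2 - 0.00002326·V_7 = 0
  0.01569·V_4 - 0.002326·V_5 - 0.0000303·V_8 = 0.06667
  0.5586·V_5 - 0.5556·V_1 - 0.002326·V_4 - 0.00001786·V_6 - 0.0006667·V_9 = 0
  0.4728·V_6 - 0.2326·V_2 - 0.00001786·V_5 - 0.2326·V_7 - 0.007692·V_10 = 0
  0.2327·V_7 - 0.00002326·V_3 - 0.2326·V_6 = 0
  0.001364·V_8 - 0.0000303·V_4 - 0.001333·V_9 = 0
  0.002769·V_9 - 0.0006667·V_5 - 0.001333·V_8 - 0.0007692·V_10 = 0
  0.008916·V_10 - 0.007692·V_6 - 0.0007692·V_9 = 0
Solving these 10 simultaneous equations (Gaussian elimination) gives:
  V_1 = 4.914 V, V_2 = 2.736 V, V_3 = 2.735 V, V_4 = 4.985 V
  V_5 = 4.913 V, V_6 = 2.732 V, V_7 = 2.731 V, V_8 = 3.77 V
  V_9 = 3.743 V, V_10 = 2.68 V
The requested potential is V_3 = 2.735 V.

Final answer: V_3 = 2.735 V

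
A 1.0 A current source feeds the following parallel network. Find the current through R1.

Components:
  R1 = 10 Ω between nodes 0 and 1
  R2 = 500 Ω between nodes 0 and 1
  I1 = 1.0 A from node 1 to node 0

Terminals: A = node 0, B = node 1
All resistors sit directly between nodes 0 and 1, so they are in parallel and share one voltage V; the full source current 1 A splits among them.
1/R_par = 1/10 + 1/500 = 0.102 S  =>  R_par = 9.804 Ω
V = I × R_par = 1 × 9.804 = 9.804 V
I_R1 = V/R1 = 9.804/10 = 0.9804 A

Final answer: 0.9804 A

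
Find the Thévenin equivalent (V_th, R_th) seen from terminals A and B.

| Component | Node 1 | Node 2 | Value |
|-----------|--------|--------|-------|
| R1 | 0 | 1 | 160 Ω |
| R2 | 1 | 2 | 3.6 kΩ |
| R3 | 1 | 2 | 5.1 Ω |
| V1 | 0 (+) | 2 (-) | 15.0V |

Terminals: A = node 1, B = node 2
Step 1 — V_th is the open-circuit voltage V_A - V_B (nothing connected across the terminals).
Nodal analysis, taking node 2 as the 0 V reference.
Source V1 fixes V_0 = 15 V.
KCL at each unknown node (sum of currents leaving = 0; resistances in Ω):
  Node 1: (V_1 - 15)/160 + (V_1 - 0)/3600 + (V_1 - 0)/5.1 = 0
Collecting terms: 0.2026 × V_1 = 0.09375  =>  V_1 = 0.4627 V
V_th = V_1 - V_2 = 0.4627 - 0 = 0.4627 V
Step 2 — R_th: zero the source — replace V1 by a short circuit (node 2 merges into node 0) — and find the resistance seen between A (node 1) and B (node 0).
Reduce the network between node 1 (A) and node 0 (B) by series/parallel combination:
  Rp1 = R1 ‖ R2 ‖ R3 (parallel, all between nodes 0 and 1) = 1/(1/160 + 1/3600 + 1/5.1) = 4.936 Ω
R_th = 4.936 Ω

Final answer: V_th = 0.4627 V, R_th = 4.936 Ω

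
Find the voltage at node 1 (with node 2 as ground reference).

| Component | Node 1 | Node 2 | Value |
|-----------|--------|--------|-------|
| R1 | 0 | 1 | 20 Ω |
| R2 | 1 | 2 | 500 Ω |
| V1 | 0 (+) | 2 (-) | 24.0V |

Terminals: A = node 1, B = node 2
Nodal analysis, taking node 2 as the 0 V reference.
Source V1 fixes V_0 = 24 V.
KCL at each unknown node (sum of currents leaving = 0; resistances in Ω):
  Node 1: (V_1 - 24)/20 + (V_1 - 0)/500 = 0
Collecting terms: 0.052 × V_1 = 1.2  =>  V_1 = 23.08 V
The requested potential is V_1 = 23.08 V.

Final answer: V_1 = 23.08 V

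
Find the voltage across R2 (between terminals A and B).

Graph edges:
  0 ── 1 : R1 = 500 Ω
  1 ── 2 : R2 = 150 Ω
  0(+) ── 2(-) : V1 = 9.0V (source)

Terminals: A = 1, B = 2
R1 and R2 are in series across V1 (node 0 → node 1 → node 2), and the output A–B is taken across R2, so this is a voltage divider.
Series current: I = V1/(R1 + R2) = 9/(500 + 150) = 9/650 = 0.01385 A
V_R2 = I × R2 = V1 × R2/(R1 + R2) = 9 × 150/650 = 2.077 V

Final answer: 2.077 V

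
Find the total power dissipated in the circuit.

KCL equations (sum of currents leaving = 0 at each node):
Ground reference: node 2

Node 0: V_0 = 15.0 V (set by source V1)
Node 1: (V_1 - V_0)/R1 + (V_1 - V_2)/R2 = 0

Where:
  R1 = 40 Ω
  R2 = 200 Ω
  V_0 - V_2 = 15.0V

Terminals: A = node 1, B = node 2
Nodal analysis, taking node 2 as the 0 V reference.
Source V1 fixes V_0 = 15 V.
KCL at each unknown node (sum of currents leaving = 0; resistances in Ω):
  Node 1: (V_1 - 15)/40 + (V_1 - 0)/200 = 0
Collecting terms: 0.03 × V_1 = 0.375  =>  V_1 = 12.5 V
Power in each resistor, P = (ΔV)²/R:
  P_R1 = (15 - 12.5)²/40 = 0.1562 W
  P_R2 = (12.5 - 0)²/200 = 0.7812 W
P_total = P_R1 + P_R2 = 0.9375 W

Final answer: 0.9375 W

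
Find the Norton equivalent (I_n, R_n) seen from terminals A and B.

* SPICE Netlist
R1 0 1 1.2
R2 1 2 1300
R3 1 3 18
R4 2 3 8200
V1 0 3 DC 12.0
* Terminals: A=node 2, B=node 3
Find the Thévenin equivalent first; then I_n = V_th/R_th and R_n = R_th.
Step 1 — V_th is the open-circuit voltage V_A - V_B (nothing connected across the terminals).
Nodal analysis, taking node 3 as the 0 V reference.
Source V1 fixes V_0 = 12 V.
KCL at each unknown node (sum of currents leaving = 0; resistances in Ω):
  Node 1: (V_1 - 12)/1.2 + (V_1 - V_2)/1300 + (V_1 - 0)/18 = 0
  Node 2: (V_2 - V_1)/1300 + (V_2 - 0)/8200 = 0
Collecting terms (coefficients in siemens):
  0.8897·V_1 - 0.0007692·V_2 = 10
  0.0008912·V_2 - 0.0007692·V_1 = 0
Determinant D = (0.8897)(0.0008912) - (-0.0007692)(-0.0007692) = 0.0007923
V_1 = [(10)(0.0008912) - (-0.0007692)(0)]/D = 11.25 V
V_2 = [(0.8897)(0) - (10)(-0.0007692)]/D = 9.709 V
V_th = V_2 - V_3 = 9.709 - 0 = 9.709 V
Step 2 — R_th: zero the source — replace V1 by a short circuit (node 3 merges into node 0) — and find the resistance seen between A (node 2) and B (node 0).
Reduce the network between node 2 (A) and node 0 (B) by series/parallel combination:
  Rp1 = R1 ‖ R3 (parallel, both between nodes 0 and 1) = 1/(1/1.2 + 1/18) = 1.125 Ω
  Rs1 = R2 + Rp1 (series, joined only at node 1) = 1300 + 1.125 = 1301 Ω
  Rp2 = R4 ‖ Rs1 (parallel, both between nodes 0 and 2) = 1/(1/8200 + 1/1301) = 1123 Ω
R_th = 1.123 kΩ
I_n = V_th/R_th = 9.709/1123 = 0.008646 A, and R_n = R_th = 1.123 kΩ

Final answer: I_n = 0.008646 A, R_n = 1.123 kΩ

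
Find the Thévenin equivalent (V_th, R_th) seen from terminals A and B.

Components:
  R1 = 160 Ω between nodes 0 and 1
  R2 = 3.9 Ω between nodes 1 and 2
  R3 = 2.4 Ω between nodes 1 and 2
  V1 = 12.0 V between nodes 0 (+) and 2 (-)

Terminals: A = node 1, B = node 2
Step 1 — V_th is the open-circuit voltage V_A - V_B (nothing connected across the terminals).
Nodal analysis, taking node 2 as the 0 V reference.
Source V1 fixes V_0 = 12 V.
KCL at each unknown node (sum of currents leaving = 0; resistances in Ω):
  Node 1: (V_1 - 12)/160 + (V_1 - 0)/3.9 + (V_1 - 0)/2.4 = 0
Collecting terms: 0.6793 × V_1 = 0.075  =>  V_1 = 0.1104 V
V_th = V_1 - V_2 = 0.1104 - 0 = 0.1104 V
Step 2 — R_th: zero the source — replace V1 by a short circuit (node 2 merges into node 0) — and find the resistance seen between A (node 1) and B (node 0).
Reduce the network between node 1 (A) and node 0 (B) by series/parallel combination:
  Rp1 = R1 ‖ R2 ‖ R3 (parallel, all between nodes 0 and 1) = 1/(1/160 + 1/3.9 + 1/2.4) = 1.472 Ω
R_th = 1.472 Ω

Final answer: V_th = 0.1104 V, R_th = 1.472 Ω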